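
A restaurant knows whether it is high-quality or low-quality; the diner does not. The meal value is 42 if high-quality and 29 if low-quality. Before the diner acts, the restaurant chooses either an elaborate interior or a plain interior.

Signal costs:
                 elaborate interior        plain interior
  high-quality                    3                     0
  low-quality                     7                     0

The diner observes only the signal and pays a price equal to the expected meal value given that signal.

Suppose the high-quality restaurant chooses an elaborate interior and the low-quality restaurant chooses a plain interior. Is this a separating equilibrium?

No

Under separation the diner infers type exactly: elaborate interior → high-quality (pays 42), plain interior → low-quality (pays 29).
High-quality: elaborate interior gives 42 − 3 = 39; plain interior gives 29 − 0 = 29. No deviation. ✓
Low-quality: plain interior gives 29 − 0 = 29; elaborate interior gives 42 − 7 = 35. Would deviate. ✗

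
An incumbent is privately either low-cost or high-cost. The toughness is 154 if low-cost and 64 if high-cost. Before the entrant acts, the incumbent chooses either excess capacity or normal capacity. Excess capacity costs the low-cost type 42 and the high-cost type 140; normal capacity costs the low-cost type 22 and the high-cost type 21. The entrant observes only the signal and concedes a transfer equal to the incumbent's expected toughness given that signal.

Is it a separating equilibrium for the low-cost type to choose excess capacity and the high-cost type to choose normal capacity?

If types separate, excess capacity earns payment 154 and normal capacity earns 64.
Low-cost: excess capacity gives 154 − 42 = 112; normal capacity gives 64 − 22 = 42. No deviation. ✓
High-cost: normal capacity gives 64 − 21 = 43; excess capacity gives 154 − 140 = 14. No deviation. ✓
Both incentive constraints hold.

Yes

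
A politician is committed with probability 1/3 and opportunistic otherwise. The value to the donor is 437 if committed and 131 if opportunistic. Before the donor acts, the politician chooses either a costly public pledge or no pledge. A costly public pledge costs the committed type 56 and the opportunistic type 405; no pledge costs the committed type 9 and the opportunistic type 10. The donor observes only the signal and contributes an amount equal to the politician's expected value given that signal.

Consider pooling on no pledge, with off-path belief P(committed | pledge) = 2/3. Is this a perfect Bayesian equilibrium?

On the equilibrium path (no pledge) the donor holds the prior 1/3 and pays 1/3·437 + 2/3·131 = 233. Off-path (pledge) belief 2/3 gives 2/3·437 + 1/3·131 = 335.
Committed: no pledge gives 233 − 9 = 224; pledge gives 335 − 56 = 279. Deviates. ✗
Opportunistic: no pledge gives 233 − 10 = 223; pledge gives 335 − 405 = -70. Stays. ✓

No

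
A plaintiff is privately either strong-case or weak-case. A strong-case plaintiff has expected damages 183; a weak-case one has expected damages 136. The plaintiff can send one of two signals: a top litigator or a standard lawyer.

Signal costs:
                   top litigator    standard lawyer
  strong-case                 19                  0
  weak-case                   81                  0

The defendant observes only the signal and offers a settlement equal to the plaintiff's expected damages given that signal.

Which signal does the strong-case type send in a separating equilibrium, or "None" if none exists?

Try strong-case → top litigator, weak-case → standard lawyer:
  If types separate, top litigator earns payment 183 and standard lawyer earns 136.
  Strong-case: top litigator gives 183 − 19 = 164; standard lawyer gives 136 − 0 = 136. No deviation. ✓
  Weak-case: standard lawyer gives 136 − 0 = 136; top litigator gives 183 − 81 = 102. No deviation. ✓
Both hold — the strong-case type sends top litigator.

top litigator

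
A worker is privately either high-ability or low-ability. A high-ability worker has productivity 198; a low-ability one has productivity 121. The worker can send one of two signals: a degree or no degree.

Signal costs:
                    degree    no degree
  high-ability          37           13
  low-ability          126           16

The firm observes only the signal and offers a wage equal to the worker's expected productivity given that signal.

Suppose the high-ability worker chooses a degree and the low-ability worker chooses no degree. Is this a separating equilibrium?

If types separate, degree earns payment 198 and no degree earns 121.
High-ability: degree gives 198 − 37 = 161; no degree gives 121 − 13 = 108. No deviation. ✓
Low-ability: no degree gives 121 − 16 = 105; degree gives 198 − 126 = 72. No deviation. ✓
Both incentive constraints hold.

Yes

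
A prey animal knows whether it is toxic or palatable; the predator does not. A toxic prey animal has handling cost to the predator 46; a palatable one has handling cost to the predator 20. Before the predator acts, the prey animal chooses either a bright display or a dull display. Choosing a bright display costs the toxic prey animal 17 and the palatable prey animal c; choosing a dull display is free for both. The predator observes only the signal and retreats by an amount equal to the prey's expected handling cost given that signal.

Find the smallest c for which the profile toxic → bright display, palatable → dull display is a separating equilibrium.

26

Under separation: bright display → toxic (pays 46); dull display → palatable (pays 20).
Toxic: 46 − 17 = 29 ≥ 20 − 0 = 20. Holds regardless of c. ✓
Palatable: 20 − 0 ≥ 46 − c, so c ≥ 46 − 20 = 26.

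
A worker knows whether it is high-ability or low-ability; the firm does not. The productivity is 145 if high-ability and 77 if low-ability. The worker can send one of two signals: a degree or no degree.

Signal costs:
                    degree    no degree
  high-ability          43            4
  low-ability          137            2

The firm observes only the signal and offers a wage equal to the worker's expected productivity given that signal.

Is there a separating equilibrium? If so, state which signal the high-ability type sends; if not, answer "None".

Try high-ability → degree, low-ability → no degree:
  Under separation the firm infers type exactly: degree → high-ability (pays 145), no degree → low-ability (pays 77).
  High-ability: degree gives 145 − 43 = 102; no degree gives 77 − 4 = 73. No deviation. ✓
  Low-ability: no degree gives 77 − 2 = 75; degree gives 145 − 137 = 8. No deviation. ✓
Both hold — the high-ability type sends degree.

degree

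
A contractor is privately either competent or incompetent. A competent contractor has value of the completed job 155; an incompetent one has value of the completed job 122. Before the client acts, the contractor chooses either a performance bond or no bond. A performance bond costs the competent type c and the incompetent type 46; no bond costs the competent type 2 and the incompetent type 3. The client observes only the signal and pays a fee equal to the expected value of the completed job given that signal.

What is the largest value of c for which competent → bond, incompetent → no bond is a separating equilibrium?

Under separation: bond → competent (pays 155); no bond → incompetent (pays 122).
Incompetent: 122 − 3 = 119 ≥ 155 − 46 = 109. Holds regardless of c. ✓
Competent: 155 − c ≥ 122 − 2, so c ≤ 155 − 120 = 35.

35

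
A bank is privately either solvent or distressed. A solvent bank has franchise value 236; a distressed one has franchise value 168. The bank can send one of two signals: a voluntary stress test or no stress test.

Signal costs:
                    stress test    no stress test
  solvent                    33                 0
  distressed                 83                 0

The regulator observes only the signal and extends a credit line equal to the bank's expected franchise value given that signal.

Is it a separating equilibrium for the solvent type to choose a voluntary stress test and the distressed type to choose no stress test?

Yes

If types separate, stress test earns payment 236 and no stress test earns 168.
Solvent: stress test gives 236 − 33 = 203; no stress test gives 168 − 0 = 168. No deviation. ✓
Distressed: no stress test gives 168 − 0 = 168; stress test gives 236 − 83 = 153. No deviation. ✓
Both incentive constraints hold.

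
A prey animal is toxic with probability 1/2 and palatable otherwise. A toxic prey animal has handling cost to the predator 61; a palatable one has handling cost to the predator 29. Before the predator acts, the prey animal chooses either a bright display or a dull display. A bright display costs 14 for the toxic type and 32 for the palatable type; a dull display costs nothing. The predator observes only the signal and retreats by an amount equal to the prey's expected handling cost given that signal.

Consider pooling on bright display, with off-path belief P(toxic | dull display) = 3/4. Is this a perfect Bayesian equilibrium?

At the pooled signal (bright display) the predator holds the prior 1/2 and pays 1/2·61 + 1/2·29 = 45. Off-path (dull display) belief 3/4 gives 3/4·61 + 1/4·29 = 53.
Toxic: bright display gives 45 − 14 = 31; dull display gives 53 − 0 = 53. Deviates. ✗
Palatable: bright display gives 45 − 32 = 13; dull display gives 53 − 0 = 53. Deviates. ✗

No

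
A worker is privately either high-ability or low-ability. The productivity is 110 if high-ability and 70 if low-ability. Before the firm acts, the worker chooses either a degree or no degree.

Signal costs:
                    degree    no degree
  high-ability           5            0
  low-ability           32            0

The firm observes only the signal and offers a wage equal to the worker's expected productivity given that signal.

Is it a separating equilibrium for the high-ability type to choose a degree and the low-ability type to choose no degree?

Under separation the firm infers type exactly: degree → high-ability (pays 110), no degree → low-ability (pays 70).
High-ability: degree gives 110 − 5 = 105; no degree gives 70 − 0 = 70. No deviation. ✓
Low-ability: no degree gives 70 − 0 = 70; degree gives 110 − 32 = 78. Would deviate. ✗

No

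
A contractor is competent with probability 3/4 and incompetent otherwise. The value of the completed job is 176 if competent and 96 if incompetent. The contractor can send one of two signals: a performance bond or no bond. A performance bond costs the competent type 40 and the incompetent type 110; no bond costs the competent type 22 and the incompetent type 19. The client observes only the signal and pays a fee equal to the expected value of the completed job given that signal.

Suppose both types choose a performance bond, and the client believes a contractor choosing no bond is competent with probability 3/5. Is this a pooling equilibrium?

On the equilibrium path (bond) the client holds the prior 3/4 and pays 3/4·176 + 1/4·96 = 156. Off-path (no bond) belief 3/5 gives 3/5·176 + 2/5·96 = 144.
Competent: bond gives 156 − 40 = 116; no bond gives 144 − 22 = 122. Deviates. ✗
Incompetent: bond gives 156 − 110 = 46; no bond gives 144 − 19 = 125. Deviates. ✗

No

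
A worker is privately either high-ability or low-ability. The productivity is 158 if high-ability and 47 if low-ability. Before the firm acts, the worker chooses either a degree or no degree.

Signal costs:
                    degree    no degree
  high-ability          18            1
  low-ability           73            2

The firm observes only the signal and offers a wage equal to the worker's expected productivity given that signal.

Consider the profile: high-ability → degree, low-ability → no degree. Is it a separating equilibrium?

No

Under separation the firm infers type exactly: degree → high-ability (pays 158), no degree → low-ability (pays 47).
High-ability: degree gives 158 − 18 = 140; no degree gives 47 − 1 = 46. No deviation. ✓
Low-ability: no degree gives 47 − 2 = 45; degree gives 158 − 73 = 85. Would deviate. ✗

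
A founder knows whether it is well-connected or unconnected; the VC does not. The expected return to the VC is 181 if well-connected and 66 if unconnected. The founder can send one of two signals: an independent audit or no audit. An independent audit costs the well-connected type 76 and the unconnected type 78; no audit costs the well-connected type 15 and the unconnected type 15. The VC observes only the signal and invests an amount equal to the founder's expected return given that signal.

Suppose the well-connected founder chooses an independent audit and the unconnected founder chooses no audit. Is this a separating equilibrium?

If types separate, audit earns payment 181 and no audit earns 66.
Well-connected: audit gives 181 − 76 = 105; no audit gives 66 − 15 = 51. No deviation. ✓
Unconnected: no audit gives 66 − 15 = 51; audit gives 181 − 78 = 103. Would deviate. ✗

No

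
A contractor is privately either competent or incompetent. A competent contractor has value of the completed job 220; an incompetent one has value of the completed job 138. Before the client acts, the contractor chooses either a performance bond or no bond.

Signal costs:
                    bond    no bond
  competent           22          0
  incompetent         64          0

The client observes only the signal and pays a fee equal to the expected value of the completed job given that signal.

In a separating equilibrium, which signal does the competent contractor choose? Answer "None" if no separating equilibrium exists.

None

Try competent → bond, incompetent → no bond:
  Under separation the client infers type exactly: bond → competent (pays 220), no bond → incompetent (pays 138).
  Competent: bond gives 220 − 22 = 198; no bond gives 138 − 0 = 138. No deviation. ✓
  Incompetent: no bond gives 138 − 0 = 138; bond gives 220 − 64 = 156. Would deviate. ✗
Try competent → no bond, incompetent → bond:
  Under separation the client infers type exactly: no bond → competent (pays 220), bond → incompetent (pays 138).
  Competent: no bond gives 220 − 0 = 220; bond gives 138 − 22 = 116. No deviation. ✓
  Incompetent: bond gives 138 − 64 = 74; no bond gives 220 − 0 = 220. Would deviate. ✗
Neither assignment is incentive-compatible.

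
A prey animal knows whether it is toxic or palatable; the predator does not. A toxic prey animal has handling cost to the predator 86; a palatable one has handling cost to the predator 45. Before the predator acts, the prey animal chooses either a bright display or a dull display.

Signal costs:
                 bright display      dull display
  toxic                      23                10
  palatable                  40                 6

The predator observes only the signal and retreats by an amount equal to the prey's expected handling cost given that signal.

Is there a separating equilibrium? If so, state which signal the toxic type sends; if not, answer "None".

Try toxic → bright display, palatable → dull display:
  If types separate, bright display earns payment 86 and dull display earns 45.
  Toxic: bright display gives 86 − 23 = 63; dull display gives 45 − 10 = 35. No deviation. ✓
  Palatable: dull display gives 45 − 6 = 39; bright display gives 86 − 40 = 46. Would deviate. ✗
Try toxic → dull display, palatable → bright display:
  If types separate, dull display earns payment 86 and bright display earns 45.
  Toxic: dull display gives 86 − 10 = 76; bright display gives 45 − 23 = 22. No deviation. ✓
  Palatable: bright display gives 45 − 40 = 5; dull display gives 86 − 6 = 80. Would deviate. ✗
Neither assignment is incentive-compatible.

None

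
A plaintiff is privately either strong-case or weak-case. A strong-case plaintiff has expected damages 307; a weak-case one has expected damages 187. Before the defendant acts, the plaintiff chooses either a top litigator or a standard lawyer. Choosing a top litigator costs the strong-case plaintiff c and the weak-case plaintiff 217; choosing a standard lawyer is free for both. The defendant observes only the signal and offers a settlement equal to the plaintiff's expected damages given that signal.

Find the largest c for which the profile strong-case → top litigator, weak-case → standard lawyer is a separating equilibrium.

120

Under separation: top litigator → strong-case (pays 307); standard lawyer → weak-case (pays 187).
Weak-case: 187 − 0 = 187 ≥ 307 − 217 = 90. Holds regardless of c. ✓
Strong-case: 307 − c ≥ 187 − 0, so c ≤ 307 − 187 = 120.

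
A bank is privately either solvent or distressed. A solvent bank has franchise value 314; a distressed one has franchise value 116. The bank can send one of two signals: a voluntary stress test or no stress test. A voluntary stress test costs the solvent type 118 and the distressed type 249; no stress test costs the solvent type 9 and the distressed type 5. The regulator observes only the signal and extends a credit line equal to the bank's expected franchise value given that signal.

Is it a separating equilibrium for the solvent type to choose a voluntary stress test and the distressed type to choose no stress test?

Under separation the regulator infers type exactly: stress test → solvent (pays 314), no stress test → distressed (pays 116).
Solvent: stress test gives 314 − 118 = 196; no stress test gives 116 − 9 = 107. No deviation. ✓
Distressed: no stress test gives 116 − 5 = 111; stress test gives 314 − 249 = 65. No deviation. ✓
Neither type gains from mimicking the other.

Yes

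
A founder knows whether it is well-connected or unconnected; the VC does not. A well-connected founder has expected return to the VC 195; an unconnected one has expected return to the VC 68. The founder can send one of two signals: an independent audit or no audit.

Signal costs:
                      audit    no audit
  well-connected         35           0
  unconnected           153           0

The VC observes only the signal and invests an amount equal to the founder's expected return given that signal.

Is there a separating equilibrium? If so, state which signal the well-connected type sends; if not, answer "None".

audit

Try well-connected → audit, unconnected → no audit:
  If types separate, audit earns payment 195 and no audit earns 68.
  Well-connected: audit gives 195 − 35 = 160; no audit gives 68 − 0 = 68. No deviation. ✓
  Unconnected: no audit gives 68 − 0 = 68; audit gives 195 − 153 = 42. No deviation. ✓
Both hold — the well-connected type sends audit.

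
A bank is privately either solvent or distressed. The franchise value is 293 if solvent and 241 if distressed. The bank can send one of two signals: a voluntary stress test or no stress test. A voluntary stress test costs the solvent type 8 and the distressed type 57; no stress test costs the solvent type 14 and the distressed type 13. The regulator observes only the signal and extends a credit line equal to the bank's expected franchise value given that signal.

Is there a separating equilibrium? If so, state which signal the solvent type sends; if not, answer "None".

None

Try solvent → stress test, distressed → no stress test:
  If types separate, stress test earns payment 293 and no stress test earns 241.
  Solvent: stress test gives 293 − 8 = 285; no stress test gives 241 − 14 = 227. No deviation. ✓
  Distressed: no stress test gives 241 − 13 = 228; stress test gives 293 − 57 = 236. Would deviate. ✗
Try solvent → no stress test, distressed → stress test:
  If types separate, no stress test earns payment 293 and stress test earns 241.
  Solvent: no stress test gives 293 − 14 = 279; stress test gives 241 − 8 = 233. No deviation. ✓
  Distressed: stress test gives 241 − 57 = 184; no stress test gives 293 − 13 = 280. Would deviate. ✗
Neither assignment is incentive-compatible.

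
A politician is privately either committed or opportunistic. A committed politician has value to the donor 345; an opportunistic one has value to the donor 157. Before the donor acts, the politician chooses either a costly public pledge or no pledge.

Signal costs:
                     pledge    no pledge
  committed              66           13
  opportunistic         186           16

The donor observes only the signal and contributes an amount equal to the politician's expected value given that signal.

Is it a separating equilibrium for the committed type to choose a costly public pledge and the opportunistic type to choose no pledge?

Under separation the donor infers type exactly: pledge → committed (pays 345), no pledge → opportunistic (pays 157).
Committed: pledge gives 345 − 66 = 279; no pledge gives 157 − 13 = 144. No deviation. ✓
Opportunistic: no pledge gives 157 − 16 = 141; pledge gives 345 − 186 = 159. Would deviate. ✗

No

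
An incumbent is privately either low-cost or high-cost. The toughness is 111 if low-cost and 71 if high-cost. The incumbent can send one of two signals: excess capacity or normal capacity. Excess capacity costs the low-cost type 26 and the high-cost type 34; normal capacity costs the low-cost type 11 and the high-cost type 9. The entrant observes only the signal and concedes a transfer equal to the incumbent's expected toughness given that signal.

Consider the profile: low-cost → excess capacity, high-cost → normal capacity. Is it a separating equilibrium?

No

If types separate, excess capacity earns payment 111 and normal capacity earns 71.
Low-cost: excess capacity gives 111 − 26 = 85; normal capacity gives 71 − 11 = 60. No deviation. ✓
High-cost: normal capacity gives 71 − 9 = 62; excess capacity gives 111 − 34 = 77. Would deviate. ✗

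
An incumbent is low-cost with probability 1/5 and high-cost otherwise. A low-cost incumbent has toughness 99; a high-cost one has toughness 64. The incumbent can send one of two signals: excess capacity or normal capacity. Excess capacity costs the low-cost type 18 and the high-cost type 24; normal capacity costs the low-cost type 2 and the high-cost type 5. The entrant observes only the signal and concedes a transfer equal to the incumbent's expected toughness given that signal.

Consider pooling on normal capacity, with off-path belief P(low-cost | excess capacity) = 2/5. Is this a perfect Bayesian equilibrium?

Yes

At the pooled signal (normal capacity) the entrant holds the prior 1/5 and pays 1/5·99 + 4/5·64 = 71. Off-path (excess capacity) belief 2/5 gives 2/5·99 + 3/5·64 = 78.
Low-cost: normal capacity gives 71 − 2 = 69; excess capacity gives 78 − 18 = 60. Stays. ✓
High-cost: normal capacity gives 71 − 5 = 66; excess capacity gives 78 − 24 = 54. Stays. ✓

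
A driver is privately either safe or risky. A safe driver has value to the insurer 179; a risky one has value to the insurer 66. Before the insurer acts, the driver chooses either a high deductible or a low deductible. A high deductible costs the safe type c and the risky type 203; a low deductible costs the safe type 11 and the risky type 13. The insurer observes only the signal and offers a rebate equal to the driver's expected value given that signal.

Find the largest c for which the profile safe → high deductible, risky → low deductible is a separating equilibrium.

Under separation: high deductible → safe (pays 179); low deductible → risky (pays 66).
Risky: 66 − 13 = 53 ≥ 179 − 203 = -24. Holds regardless of c. ✓
Safe: 179 − c ≥ 66 − 11, so c ≤ 179 − 55 = 124.

124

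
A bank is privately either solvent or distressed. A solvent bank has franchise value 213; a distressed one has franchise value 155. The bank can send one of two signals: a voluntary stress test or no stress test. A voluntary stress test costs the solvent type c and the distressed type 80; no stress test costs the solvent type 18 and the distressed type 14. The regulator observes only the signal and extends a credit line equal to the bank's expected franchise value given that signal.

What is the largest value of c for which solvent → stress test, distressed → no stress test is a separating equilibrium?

Under separation: stress test → solvent (pays 213); no stress test → distressed (pays 155).
Distressed: 155 − 14 = 141 ≥ 213 − 80 = 133. Holds regardless of c. ✓
Solvent: 213 − c ≥ 155 − 18, so c ≤ 213 − 137 = 76.

76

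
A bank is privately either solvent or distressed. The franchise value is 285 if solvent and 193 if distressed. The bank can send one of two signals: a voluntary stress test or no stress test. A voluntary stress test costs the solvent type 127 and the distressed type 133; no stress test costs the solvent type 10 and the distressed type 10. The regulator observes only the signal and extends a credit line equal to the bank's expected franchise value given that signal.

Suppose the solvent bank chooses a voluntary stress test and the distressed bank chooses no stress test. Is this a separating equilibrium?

If types separate, stress test earns payment 285 and no stress test earns 193.
Solvent: stress test gives 285 − 127 = 158; no stress test gives 193 − 10 = 183. Would deviate. ✗
Distressed: no stress test gives 193 − 10 = 183; stress test gives 285 − 133 = 152. No deviation. ✓

No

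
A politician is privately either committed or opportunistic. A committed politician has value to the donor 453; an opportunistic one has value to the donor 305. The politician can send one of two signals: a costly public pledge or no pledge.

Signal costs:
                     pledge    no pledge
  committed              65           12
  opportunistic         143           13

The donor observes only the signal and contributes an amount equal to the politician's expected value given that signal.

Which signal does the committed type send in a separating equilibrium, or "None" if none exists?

None

Try committed → pledge, opportunistic → no pledge:
  Under separation the donor infers type exactly: pledge → committed (pays 453), no pledge → opportunistic (pays 305).
  Committed: pledge gives 453 − 65 = 388; no pledge gives 305 − 12 = 293. No deviation. ✓
  Opportunistic: no pledge gives 305 − 13 = 292; pledge gives 453 − 143 = 310. Would deviate. ✗
Try committed → no pledge, opportunistic → pledge:
  Under separation the donor infers type exactly: no pledge → committed (pays 453), pledge → opportunistic (pays 305).
  Committed: no pledge gives 453 − 12 = 441; pledge gives 305 − 65 = 240. No deviation. ✓
  Opportunistic: pledge gives 305 − 143 = 162; no pledge gives 453 − 13 = 440. Would deviate. ✗
Neither assignment is incentive-compatible.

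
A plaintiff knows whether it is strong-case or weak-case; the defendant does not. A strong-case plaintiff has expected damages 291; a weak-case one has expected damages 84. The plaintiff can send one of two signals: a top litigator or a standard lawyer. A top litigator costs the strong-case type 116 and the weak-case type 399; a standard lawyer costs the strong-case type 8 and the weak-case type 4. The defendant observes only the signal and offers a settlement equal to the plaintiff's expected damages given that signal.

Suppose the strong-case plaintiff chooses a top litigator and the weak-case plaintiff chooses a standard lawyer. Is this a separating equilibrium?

Yes

If types separate, top litigator earns payment 291 and standard lawyer earns 84.
Strong-case: top litigator gives 291 − 116 = 175; standard lawyer gives 84 − 8 = 76. No deviation. ✓
Weak-case: standard lawyer gives 84 − 4 = 80; top litigator gives 291 − 399 = -108. No deviation. ✓
Neither type gains from mimicking the other.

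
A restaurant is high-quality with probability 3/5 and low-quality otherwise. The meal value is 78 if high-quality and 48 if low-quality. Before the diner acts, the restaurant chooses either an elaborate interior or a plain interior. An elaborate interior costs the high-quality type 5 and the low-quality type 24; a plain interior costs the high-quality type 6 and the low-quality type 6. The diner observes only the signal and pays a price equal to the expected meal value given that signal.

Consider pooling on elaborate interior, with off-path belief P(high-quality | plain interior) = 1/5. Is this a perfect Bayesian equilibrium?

No

At the pooled signal (elaborate interior) the diner holds the prior 3/5 and pays 3/5·78 + 2/5·48 = 66. Off-path (plain interior) belief 1/5 gives 1/5·78 + 4/5·48 = 54.
High-quality: elaborate interior gives 66 − 5 = 61; plain interior gives 54 − 6 = 48. Stays. ✓
Low-quality: elaborate interior gives 66 − 24 = 42; plain interior gives 54 − 6 = 48. Deviates. ✗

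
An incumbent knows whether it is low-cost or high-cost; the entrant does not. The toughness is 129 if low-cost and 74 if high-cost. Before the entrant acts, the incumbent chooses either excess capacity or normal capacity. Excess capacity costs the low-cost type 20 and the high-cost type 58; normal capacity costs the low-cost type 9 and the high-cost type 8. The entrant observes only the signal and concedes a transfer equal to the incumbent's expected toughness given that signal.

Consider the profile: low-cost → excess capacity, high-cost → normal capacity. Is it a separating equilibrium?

No

Under separation the entrant infers type exactly: excess capacity → low-cost (pays 129), normal capacity → high-cost (pays 74).
Low-cost: excess capacity gives 129 − 20 = 109; normal capacity gives 74 − 9 = 65. No deviation. ✓
High-cost: normal capacity gives 74 − 8 = 66; excess capacity gives 129 − 58 = 71. Would deviate. ✗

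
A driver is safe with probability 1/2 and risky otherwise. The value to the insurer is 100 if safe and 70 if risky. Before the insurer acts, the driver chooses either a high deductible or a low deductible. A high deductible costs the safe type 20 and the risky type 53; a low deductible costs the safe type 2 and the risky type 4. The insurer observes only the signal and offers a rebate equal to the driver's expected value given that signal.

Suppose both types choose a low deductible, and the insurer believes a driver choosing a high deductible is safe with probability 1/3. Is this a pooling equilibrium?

Yes

At the pooled signal (low deductible) the insurer holds the prior 1/2 and pays 1/2·100 + 1/2·70 = 85. Off-path (high deductible) belief 1/3 gives 1/3·100 + 2/3·70 = 80.
Safe: low deductible gives 85 − 2 = 83; high deductible gives 80 − 20 = 60. Stays. ✓
Risky: low deductible gives 85 − 4 = 81; high deductible gives 80 − 53 = 27. Stays. ✓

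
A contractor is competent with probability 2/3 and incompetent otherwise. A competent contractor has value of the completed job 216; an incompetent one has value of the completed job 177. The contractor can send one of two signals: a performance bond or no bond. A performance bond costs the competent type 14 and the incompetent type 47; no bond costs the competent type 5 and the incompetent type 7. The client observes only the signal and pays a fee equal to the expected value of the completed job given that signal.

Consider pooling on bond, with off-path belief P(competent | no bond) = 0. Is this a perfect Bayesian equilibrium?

No

At the pooled signal (bond) the client holds the prior 2/3 and pays 2/3·216 + 1/3·177 = 203. Off-path (no bond) belief 0 gives 0·216 + 1·177 = 177.
Competent: bond gives 203 − 14 = 189; no bond gives 177 − 5 = 172. Stays. ✓
Incompetent: bond gives 203 − 47 = 156; no bond gives 177 − 7 = 170. Deviates. ✗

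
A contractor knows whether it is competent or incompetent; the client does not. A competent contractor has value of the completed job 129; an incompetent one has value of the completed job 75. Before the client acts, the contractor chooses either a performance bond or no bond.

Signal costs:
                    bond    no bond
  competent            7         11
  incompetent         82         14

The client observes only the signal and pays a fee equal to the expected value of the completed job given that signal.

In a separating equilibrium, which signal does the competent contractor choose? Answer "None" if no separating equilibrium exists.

bond

Try competent → bond, incompetent → no bond:
  If types separate, bond earns payment 129 and no bond earns 75.
  Competent: bond gives 129 − 7 = 122; no bond gives 75 − 11 = 64. No deviation. ✓
  Incompetent: no bond gives 75 − 14 = 61; bond gives 129 − 82 = 47. No deviation. ✓
Both hold — the competent type sends bond.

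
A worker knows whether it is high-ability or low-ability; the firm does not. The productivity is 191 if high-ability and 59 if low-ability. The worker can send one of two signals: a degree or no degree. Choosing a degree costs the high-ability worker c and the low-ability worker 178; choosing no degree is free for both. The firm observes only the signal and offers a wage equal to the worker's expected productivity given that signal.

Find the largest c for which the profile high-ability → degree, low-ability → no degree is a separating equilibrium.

Under separation: degree → high-ability (pays 191); no degree → low-ability (pays 59).
Low-ability: 59 − 0 = 59 ≥ 191 − 178 = 13. Holds regardless of c. ✓
High-ability: 191 − c ≥ 59 − 0, so c ≤ 191 − 59 = 132.

132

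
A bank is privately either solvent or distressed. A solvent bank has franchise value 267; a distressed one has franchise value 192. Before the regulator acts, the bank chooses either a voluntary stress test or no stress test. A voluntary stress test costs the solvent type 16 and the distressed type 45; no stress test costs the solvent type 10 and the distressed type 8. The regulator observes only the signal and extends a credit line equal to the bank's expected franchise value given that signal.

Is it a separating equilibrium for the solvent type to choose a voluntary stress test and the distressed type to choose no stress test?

No

If types separate, stress test earns payment 267 and no stress test earns 192.
Solvent: stress test gives 267 − 16 = 251; no stress test gives 192 − 10 = 182. No deviation. ✓
Distressed: no stress test gives 192 − 8 = 184; stress test gives 267 − 45 = 222. Would deviate. ✗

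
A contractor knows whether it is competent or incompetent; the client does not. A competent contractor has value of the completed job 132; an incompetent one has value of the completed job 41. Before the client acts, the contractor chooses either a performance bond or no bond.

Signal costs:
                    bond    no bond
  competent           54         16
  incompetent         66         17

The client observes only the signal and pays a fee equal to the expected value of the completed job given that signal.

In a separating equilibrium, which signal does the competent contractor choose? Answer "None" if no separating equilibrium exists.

None

Try competent → bond, incompetent → no bond:
  Under separation the client infers type exactly: bond → competent (pays 132), no bond → incompetent (pays 41).
  Competent: bond gives 132 − 54 = 78; no bond gives 41 − 16 = 25. No deviation. ✓
  Incompetent: no bond gives 41 − 17 = 24; bond gives 132 − 66 = 66. Would deviate. ✗
Try competent → no bond, incompetent → bond:
  Under separation the client infers type exactly: no bond → competent (pays 132), bond → incompetent (pays 41).
  Competent: no bond gives 132 − 16 = 116; bond gives 41 − 54 = -13. No deviation. ✓
  Incompetent: bond gives 41 − 66 = -25; no bond gives 132 − 17 = 115. Would deviate. ✗
Neither assignment is incentive-compatible.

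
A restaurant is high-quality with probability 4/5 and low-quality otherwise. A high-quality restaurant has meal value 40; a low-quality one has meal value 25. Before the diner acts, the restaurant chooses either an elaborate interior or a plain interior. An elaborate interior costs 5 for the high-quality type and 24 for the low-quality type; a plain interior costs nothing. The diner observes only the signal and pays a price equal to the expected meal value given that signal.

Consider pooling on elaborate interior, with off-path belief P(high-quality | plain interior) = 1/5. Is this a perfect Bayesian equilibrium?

No

At the pooled signal (elaborate interior) the diner holds the prior 4/5 and pays 4/5·40 + 1/5·25 = 37. Off-path (plain interior) belief 1/5 gives 1/5·40 + 4/5·25 = 28.
High-quality: elaborate interior gives 37 − 5 = 32; plain interior gives 28 − 0 = 28. Stays. ✓
Low-quality: elaborate interior gives 37 − 24 = 13; plain interior gives 28 − 0 = 28. Deviates. ✗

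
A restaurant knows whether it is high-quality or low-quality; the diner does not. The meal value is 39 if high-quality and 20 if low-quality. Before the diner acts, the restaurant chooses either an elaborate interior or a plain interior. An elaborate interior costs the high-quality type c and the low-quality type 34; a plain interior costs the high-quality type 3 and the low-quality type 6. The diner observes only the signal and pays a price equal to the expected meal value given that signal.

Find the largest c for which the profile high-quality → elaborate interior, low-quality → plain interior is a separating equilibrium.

Under separation: elaborate interior → high-quality (pays 39); plain interior → low-quality (pays 20).
Low-quality: 20 − 6 = 14 ≥ 39 − 34 = 5. Holds regardless of c. ✓
High-quality: 39 − c ≥ 20 − 3, so c ≤ 39 − 17 = 22.

22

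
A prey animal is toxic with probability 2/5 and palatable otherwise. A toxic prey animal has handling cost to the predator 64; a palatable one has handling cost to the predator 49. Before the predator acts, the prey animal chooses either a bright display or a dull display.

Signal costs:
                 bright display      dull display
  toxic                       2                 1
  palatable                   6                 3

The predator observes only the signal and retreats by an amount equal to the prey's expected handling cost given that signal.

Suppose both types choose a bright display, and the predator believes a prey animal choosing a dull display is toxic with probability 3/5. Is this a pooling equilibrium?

No

On the equilibrium path (bright display) the predator holds the prior 2/5 and pays 2/5·64 + 3/5·49 = 55. Off-path (dull display) belief 3/5 gives 3/5·64 + 2/5·49 = 58.
Toxic: bright display gives 55 − 2 = 53; dull display gives 58 − 1 = 57. Deviates. ✗
Palatable: bright display gives 55 − 6 = 49; dull display gives 58 − 3 = 55. Deviates. ✗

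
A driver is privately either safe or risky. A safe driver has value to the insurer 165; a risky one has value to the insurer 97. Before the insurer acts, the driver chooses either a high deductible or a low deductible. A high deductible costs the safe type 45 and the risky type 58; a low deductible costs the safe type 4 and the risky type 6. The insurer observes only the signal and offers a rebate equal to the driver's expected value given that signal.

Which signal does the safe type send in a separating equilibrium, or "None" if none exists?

Try safe → high deductible, risky → low deductible:
  Under separation the insurer infers type exactly: high deductible → safe (pays 165), low deductible → risky (pays 97).
  Safe: high deductible gives 165 − 45 = 120; low deductible gives 97 − 4 = 93. No deviation. ✓
  Risky: low deductible gives 97 − 6 = 91; high deductible gives 165 − 58 = 107. Would deviate. ✗
Try safe → low deductible, risky → high deductible:
  Under separation the insurer infers type exactly: low deductible → safe (pays 165), high deductible → risky (pays 97).
  Safe: low deductible gives 165 − 4 = 161; high deductible gives 97 − 45 = 52. No deviation. ✓
  Risky: high deductible gives 97 − 58 = 39; low deductible gives 165 − 6 = 159. Would deviate. ✗
Neither assignment is incentive-compatible.

None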